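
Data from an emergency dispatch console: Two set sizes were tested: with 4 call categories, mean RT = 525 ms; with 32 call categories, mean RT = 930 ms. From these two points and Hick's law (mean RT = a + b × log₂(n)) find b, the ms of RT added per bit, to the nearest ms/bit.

135 ms/bit

Slope: b = (930 − 525) / (log₂ 32 − log₂ 4) = 405/3.0000 = 135 ms/bit.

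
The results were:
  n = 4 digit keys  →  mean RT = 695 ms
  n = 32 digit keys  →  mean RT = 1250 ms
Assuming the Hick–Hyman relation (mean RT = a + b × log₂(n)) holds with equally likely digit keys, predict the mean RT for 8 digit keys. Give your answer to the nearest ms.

880 ms

With log₂ n on the abscissa the relation is linear; from the two conditions:
  b = (1250 − 695) / (log₂ 32 − log₂ 4) = 555 / (5 − 2) = 185 ms/bit
  a = 695 − 185 × 2 = 325 ms
Then RT(8) = 325 + 185 × log₂ 8 = 325 + 185 × 3 ≈ 880.000 ms.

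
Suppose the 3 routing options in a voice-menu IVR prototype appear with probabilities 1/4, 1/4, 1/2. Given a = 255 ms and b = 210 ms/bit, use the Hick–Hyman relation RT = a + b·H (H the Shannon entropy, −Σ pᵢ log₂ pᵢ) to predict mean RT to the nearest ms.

Each term −pᵢ log₂ pᵢ: 0.25·2 + 0.25·2 + 0.5·1; summed, H = 1.500 bits.
Mean RT = a + bH = 255 + 210·1.500 = 570.00 ms.

570 ms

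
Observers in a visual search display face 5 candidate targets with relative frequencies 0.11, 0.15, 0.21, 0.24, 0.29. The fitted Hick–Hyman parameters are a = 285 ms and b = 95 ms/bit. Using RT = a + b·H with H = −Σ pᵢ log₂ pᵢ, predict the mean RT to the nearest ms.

Entropy contributions −pᵢ log₂ pᵢ: 0.3503, 0.4105, 0.4728, 0.4941, 0.5179; sum H = 2.2457 bits.
RT = a + bH = 285 + 95·2.2457 = 498.34 ms.

498 ms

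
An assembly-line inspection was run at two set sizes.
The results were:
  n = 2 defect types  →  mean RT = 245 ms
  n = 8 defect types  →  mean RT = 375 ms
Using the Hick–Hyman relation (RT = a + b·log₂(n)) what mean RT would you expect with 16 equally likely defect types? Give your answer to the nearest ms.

440 ms

Solve the two-equation system in a and b:
  b = (375 − 245) / (log₂ 8 − log₂ 2) = 130 / (3 − 1) = 65 ms/bit
  a = 245 − 65 × 1 = 180 ms
Then RT(16) = 180 + 65 × log₂ 16 = 180 + 65 × 4 ≈ 440.000 ms.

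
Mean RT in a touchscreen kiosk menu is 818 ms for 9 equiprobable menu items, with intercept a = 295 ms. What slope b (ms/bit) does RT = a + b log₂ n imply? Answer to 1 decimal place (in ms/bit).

165.0 ms/bit

log₂(9) = 3.1699 bits.
b = (RT − a)/log₂ n = (818 − 295) / 3.1699 = 164.988 ms/bit.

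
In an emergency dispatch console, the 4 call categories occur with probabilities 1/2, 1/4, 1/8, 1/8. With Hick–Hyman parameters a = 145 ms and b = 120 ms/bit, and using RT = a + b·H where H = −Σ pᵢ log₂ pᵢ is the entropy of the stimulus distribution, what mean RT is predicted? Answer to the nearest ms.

Each term −pᵢ log₂ pᵢ: 0.5·1 + 0.25·2 + 0.125·3 + 0.125·3; summed, H = 1.750 bits.
Mean RT = a + bH = 145 + 120·1.750 = 355.00 ms.

355 ms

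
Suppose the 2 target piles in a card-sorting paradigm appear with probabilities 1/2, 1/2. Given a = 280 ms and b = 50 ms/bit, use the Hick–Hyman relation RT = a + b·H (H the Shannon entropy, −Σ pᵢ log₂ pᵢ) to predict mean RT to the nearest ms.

Each term −pᵢ log₂ pᵢ: 0.5·1 + 0.5·1; summed, H = 1.000 bits.
Mean RT = a + bH = 280 + 50·1.000 = 330.00 ms.

330 ms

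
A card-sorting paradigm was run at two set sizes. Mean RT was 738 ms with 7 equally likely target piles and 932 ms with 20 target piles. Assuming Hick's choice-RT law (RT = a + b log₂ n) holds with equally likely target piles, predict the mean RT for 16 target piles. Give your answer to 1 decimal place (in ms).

890.8 ms

RT is linear in log₂ n, so two points fix the line:
  b = (932 − 738) / (log₂ 20 − log₂ 7) = 194 / (4.3219 − 2.8074) = 128.089 ms/bit
  a = 738 − 128.089 × 2.8074 = 378.409 ms
Then RT(16) = 378.409 + 128.089 × log₂ 16 = 378.409 + 128.089 × 4 ≈ 890.765 ms.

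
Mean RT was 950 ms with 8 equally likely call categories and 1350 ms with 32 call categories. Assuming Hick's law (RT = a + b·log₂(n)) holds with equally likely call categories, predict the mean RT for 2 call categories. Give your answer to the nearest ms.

Solve the two-equation system in a and b:
  b = (1350 − 950) / (log₂ 32 − log₂ 8) = 400 / (5 − 3) = 200 ms/bit
  a = 950 − 200 × 3 = 350 ms
Then RT(2) = 350 + 200 × log₂ 2 = 350 + 200 × 1 ≈ 550.000 ms.

550 ms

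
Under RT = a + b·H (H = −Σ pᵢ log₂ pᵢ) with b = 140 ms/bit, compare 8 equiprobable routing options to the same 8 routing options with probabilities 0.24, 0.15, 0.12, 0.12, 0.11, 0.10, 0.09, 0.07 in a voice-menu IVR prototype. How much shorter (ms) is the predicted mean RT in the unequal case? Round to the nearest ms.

Equiprobable entropy H₀ = log₂ 8 = 3.0000 bits.
Skewed entropy H = −Σ pᵢ log₂ pᵢ = 2.9025 bits.
ΔRT = b·(H₀ − H) = 140 × 0.0975 = 13.65 ms.

14 ms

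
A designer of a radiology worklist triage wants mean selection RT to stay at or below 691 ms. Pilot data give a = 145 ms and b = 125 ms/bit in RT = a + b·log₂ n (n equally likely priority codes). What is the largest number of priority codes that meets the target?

Information budget: (691 − 145)/125 = 4.3680 bits, so n ≤ 2^4.3680 = 20.649 → at most 20.

20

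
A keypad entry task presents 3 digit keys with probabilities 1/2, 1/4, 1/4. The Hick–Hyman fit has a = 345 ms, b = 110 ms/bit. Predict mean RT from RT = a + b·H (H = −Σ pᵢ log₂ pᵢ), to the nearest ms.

Each term −pᵢ log₂ pᵢ: 0.5·1 + 0.25·2 + 0.25·2; summed, H = 1.500 bits.
Mean RT = a + bH = 345 + 110·1.500 = 510.00 ms.

510 ms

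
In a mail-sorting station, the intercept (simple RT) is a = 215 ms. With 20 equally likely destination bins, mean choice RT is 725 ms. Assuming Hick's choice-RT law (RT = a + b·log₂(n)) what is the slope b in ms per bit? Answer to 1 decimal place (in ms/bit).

log₂(20) = 4.3219 bits.
b = (RT − a)/log₂ n = (725 − 215) / 4.3219 = 118.003 ms/bit.

118.0 ms/bit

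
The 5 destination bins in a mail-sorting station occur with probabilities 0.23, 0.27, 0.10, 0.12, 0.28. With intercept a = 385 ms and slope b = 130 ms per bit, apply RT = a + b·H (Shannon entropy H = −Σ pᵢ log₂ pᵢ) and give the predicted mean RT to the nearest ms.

Entropy contributions −pᵢ log₂ pᵢ: 0.4877, 0.5100, 0.3322, 0.3671, 0.5142; sum H = 2.2112 bits.
RT = a + bH = 385 + 130·2.2112 = 672.45 ms.

672 ms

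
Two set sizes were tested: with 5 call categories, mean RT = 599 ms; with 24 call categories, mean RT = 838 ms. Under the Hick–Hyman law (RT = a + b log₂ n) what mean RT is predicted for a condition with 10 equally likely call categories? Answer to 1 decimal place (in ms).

Solve the two-equation system in a and b:
  b = (838 − 599) / (log₂ 24 − log₂ 5) = 239 / (4.5850 − 2.3219) = 105.610 ms/bit
  a = 599 − 105.610 × 2.3219 = 353.780 ms
Then RT(10) = 353.780 + 105.610 × log₂ 10 = 353.780 + 105.610 × 3.3219 ≈ 704.610 ms.

704.6 ms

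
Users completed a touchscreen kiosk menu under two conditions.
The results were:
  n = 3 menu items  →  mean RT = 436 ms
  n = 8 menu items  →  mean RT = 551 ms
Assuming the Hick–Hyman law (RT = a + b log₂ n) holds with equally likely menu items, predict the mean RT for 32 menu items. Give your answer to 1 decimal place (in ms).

713.5 ms

With log₂ n on the abscissa the relation is linear; from the two conditions:
  b = (551 − 436) / (log₂ 8 − log₂ 3) = 115 / (3 − 1.5850) = 81.270 ms/bit
  a = 436 − 81.270 × 1.5850 = 307.190 ms
Then RT(32) = 307.190 + 81.270 × log₂ 32 = 307.190 + 81.270 × 5 ≈ 713.540 ms.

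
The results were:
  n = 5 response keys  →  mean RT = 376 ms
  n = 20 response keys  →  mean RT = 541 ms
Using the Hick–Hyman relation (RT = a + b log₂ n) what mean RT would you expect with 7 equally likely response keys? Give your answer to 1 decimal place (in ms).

With log₂ n on the abscissa the relation is linear; from the two conditions:
  b = (541 − 376) / (log₂ 20 − log₂ 5) = 165 / (4.3219 − 2.3219) = 82.500 ms/bit
  a = 376 − 82.500 × 2.3219 = 184.441 ms
Then RT(7) = 184.441 + 82.500 × log₂ 7 = 184.441 + 82.500 × 2.8074 ≈ 416.048 ms.

416.0 ms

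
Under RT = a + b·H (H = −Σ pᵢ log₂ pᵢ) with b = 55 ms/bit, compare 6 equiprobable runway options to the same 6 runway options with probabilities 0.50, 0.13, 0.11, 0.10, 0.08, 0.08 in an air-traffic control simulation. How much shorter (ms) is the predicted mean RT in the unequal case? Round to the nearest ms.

The RT saving is b·ΔH. Equiprobable H₀ = log₂(6) = 2.5850 bits; with the given probabilities H = 2.1481 bits.
b·(H₀ − H) = 55 × (2.5850 − 2.1481) = 24.03 ms.

24 ms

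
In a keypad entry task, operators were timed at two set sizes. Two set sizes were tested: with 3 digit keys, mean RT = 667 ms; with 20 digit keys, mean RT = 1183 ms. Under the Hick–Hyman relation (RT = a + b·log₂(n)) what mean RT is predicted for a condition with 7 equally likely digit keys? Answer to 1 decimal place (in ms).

RT is linear in log₂ n, so two points fix the line:
  b = (1183 − 667) / (log₂ 20 − log₂ 3) = 516 / (4.3219 − 1.5850) = 188.530 ms/bit
  a = 667 − 188.530 × 1.5850 = 368.187 ms
Then RT(7) = 368.187 + 188.530 × log₂ 7 = 368.187 + 188.530 × 2.8074 ≈ 897.458 ms.

897.5 ms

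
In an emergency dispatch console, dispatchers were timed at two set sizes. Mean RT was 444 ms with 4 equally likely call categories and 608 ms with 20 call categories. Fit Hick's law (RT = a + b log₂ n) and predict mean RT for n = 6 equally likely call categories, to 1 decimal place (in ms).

485.3 ms

RT is linear in log₂ n, so two points fix the line:
  b = (608 − 444) / (log₂ 20 − log₂ 4) = 164 / (4.3219 − 2) = 70.631 ms/bit
  a = 444 − 70.631 × 2 = 302.738 ms
Then RT(6) = 302.738 + 70.631 × log₂ 6 = 302.738 + 70.631 × 2.5850 ≈ 485.316 ms.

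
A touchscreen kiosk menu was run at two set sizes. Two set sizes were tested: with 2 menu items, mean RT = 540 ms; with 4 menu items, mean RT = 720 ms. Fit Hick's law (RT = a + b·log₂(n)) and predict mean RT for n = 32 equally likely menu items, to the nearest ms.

1260 ms

RT is linear in log₂ n, so two points fix the line:
  b = (720 − 540) / (log₂ 4 − log₂ 2) = 180 / (2 − 1) = 180 ms/bit
  a = 540 − 180 × 1 = 360 ms
Then RT(32) = 360 + 180 × log₂ 32 = 360 + 180 × 5 ≈ 1260.000 ms.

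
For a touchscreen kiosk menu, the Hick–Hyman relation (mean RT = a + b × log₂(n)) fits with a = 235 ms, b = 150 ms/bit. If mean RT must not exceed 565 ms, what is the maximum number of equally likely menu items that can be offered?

4

Information budget: (565 − 235)/150 = 2.2000 bits, so n ≤ 2^2.2000 = 4.595 → at most 4.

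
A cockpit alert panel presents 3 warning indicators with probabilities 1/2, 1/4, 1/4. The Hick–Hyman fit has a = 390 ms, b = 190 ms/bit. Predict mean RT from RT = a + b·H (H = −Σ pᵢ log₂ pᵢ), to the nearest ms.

675 ms

Each term −pᵢ log₂ pᵢ: 0.5·1 + 0.25·2 + 0.25·2; summed, H = 1.500 bits.
Mean RT = a + bH = 390 + 190·1.500 = 675.00 ms.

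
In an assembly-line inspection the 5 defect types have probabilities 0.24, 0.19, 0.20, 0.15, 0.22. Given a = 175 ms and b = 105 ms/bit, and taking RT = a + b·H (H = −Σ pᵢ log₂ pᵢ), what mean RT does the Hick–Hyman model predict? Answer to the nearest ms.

417 ms

Entropy contributions −pᵢ log₂ pᵢ: 0.4941, 0.4552, 0.4644, 0.4105, 0.4806; sum H = 2.3049 bits.
RT = a + bH = 175 + 105·2.3049 = 417.01 ms.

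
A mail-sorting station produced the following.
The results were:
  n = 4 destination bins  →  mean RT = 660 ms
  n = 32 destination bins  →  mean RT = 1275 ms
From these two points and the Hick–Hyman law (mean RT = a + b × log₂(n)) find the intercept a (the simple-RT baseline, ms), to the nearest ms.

The slope on a log₂ axis is (1275 − 660) / (5 − 2) = 205 ms/bit.
Intercept: a = 660 − 205·log₂(4) = 250.000 ms.

250 ms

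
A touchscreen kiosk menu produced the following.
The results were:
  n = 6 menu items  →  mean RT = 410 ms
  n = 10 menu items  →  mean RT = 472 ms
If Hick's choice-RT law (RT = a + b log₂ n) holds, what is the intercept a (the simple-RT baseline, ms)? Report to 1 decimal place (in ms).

192.5 ms

Slope: b = (472 − 410) / (log₂ 10 − log₂ 6) = 62/0.7370 = 84.129 ms/bit.
Intercept: a = 410 − 84.129·log₂(6) = 192.530 ms.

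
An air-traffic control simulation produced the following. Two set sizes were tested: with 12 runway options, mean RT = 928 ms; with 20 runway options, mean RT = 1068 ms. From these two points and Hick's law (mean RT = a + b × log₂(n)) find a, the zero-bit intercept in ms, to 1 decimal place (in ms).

b = (RT₂ − RT₁)/(log₂ n₂ − log₂ n₁) = (1068 − 928)/(4.3219 − 3.5850) = 189.968 ms/bit.
Intercept: a = 928 − 189.968·log₂(12) = 246.971 ms.

247.0 ms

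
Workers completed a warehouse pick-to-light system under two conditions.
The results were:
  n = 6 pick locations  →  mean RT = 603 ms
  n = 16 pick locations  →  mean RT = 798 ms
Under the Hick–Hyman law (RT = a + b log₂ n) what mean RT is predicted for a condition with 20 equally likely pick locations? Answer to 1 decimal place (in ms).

RT is linear in log₂ n, so two points fix the line:
  b = (798 − 603) / (log₂ 16 − log₂ 6) = 195 / (4 − 2.5850) = 137.806 ms/bit
  a = 603 − 137.806 × 2.5850 = 246.778 ms
Then RT(20) = 246.778 + 137.806 × log₂ 20 = 246.778 + 137.806 × 4.3219 ≈ 842.363 ms.

842.4 ms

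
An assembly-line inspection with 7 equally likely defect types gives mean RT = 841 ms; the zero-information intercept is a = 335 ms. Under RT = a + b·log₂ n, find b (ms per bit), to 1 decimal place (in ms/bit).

7 alternatives carry log₂ 7 = 2.8074 bits; the choice cost is 841 − 335 = 506 ms, so b = 506/2.8074 = 180.241 ms/bit.

180.2 ms/bit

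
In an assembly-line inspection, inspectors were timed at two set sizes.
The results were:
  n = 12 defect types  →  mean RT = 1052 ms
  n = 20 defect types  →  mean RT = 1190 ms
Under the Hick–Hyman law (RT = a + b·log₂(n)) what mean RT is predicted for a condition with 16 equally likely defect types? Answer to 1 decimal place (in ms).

1129.7 ms

Fit slope and intercept:
  b = (1190 − 1052) / (log₂ 20 − log₂ 12) = 138 / (4.3219 − 3.5850) = 187.254 ms/bit
  a = 1052 − 187.254 × 3.5850 = 380.700 ms
Then RT(16) = 380.700 + 187.254 × log₂ 16 = 380.700 + 187.254 × 4 ≈ 1129.718 ms.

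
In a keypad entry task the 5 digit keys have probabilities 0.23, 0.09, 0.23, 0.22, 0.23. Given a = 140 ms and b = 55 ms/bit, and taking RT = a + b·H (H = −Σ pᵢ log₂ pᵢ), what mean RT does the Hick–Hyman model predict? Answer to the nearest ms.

264 ms

Entropy contributions −pᵢ log₂ pᵢ: 0.4877, 0.3127, 0.4877, 0.4806, 0.4877; sum H = 2.2562 bits.
RT = a + bH = 140 + 55·2.2562 = 264.09 ms.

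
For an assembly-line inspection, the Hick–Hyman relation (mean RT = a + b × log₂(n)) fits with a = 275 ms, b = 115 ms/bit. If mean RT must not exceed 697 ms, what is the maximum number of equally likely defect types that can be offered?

115·log₂ n ≤ 697 − 275 = 422, giving log₂ n ≤ 3.6696 and n ≤ 12.725. The largest whole number is 12.

12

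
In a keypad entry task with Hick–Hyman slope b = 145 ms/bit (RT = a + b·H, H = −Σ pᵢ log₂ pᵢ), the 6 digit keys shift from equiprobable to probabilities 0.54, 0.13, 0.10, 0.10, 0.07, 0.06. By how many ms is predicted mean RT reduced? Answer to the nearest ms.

79 ms

The RT saving is b·ΔH. Equiprobable H₀ = log₂(6) = 2.5850 bits; with the given probabilities H = 2.0392 bits.
b·(H₀ − H) = 145 × (2.5850 − 2.0392) = 79.14 ms.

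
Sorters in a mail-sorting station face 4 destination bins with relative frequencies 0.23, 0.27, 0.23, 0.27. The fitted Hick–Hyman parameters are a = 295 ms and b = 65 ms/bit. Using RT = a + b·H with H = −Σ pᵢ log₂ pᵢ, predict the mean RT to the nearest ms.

425 ms

Entropy contributions −pᵢ log₂ pᵢ: 0.4877, 0.5100, 0.4877, 0.5100; sum H = 1.9954 bits.
RT = a + bH = 295 + 65·1.9954 = 424.70 ms.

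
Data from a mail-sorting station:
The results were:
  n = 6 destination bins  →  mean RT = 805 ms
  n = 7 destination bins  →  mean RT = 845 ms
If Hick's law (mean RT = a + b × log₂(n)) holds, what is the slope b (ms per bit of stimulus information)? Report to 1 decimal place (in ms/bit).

The slope on a log₂ axis is (845 − 805) / (2.8074 − 2.5850) = 179.862 ms/bit.

179.9 ms/bit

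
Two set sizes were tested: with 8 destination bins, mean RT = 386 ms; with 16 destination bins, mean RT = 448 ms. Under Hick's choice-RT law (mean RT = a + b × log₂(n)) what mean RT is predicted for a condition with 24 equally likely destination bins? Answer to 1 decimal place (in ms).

484.3 ms

With log₂ n on the abscissa the relation is linear; from the two conditions:
  b = (448 − 386) / (log₂ 16 − log₂ 8) = 62 / (4 − 3) = 62.000 ms/bit
  a = 386 − 62.000 × 3 = 200.000 ms
Then RT(24) = 200.000 + 62.000 × log₂ 24 = 200.000 + 62.000 × 4.5850 ≈ 484.268 ms.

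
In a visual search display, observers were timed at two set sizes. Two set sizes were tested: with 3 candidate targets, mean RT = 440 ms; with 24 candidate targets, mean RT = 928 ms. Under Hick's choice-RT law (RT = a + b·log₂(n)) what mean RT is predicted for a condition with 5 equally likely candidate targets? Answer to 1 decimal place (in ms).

RT is linear in log₂ n, so two points fix the line:
  b = (928 − 440) / (log₂ 24 − log₂ 3) = 488 / (4.5850 − 1.5850) = 162.667 ms/bit
  a = 440 − 162.667 × 1.5850 = 182.179 ms
Then RT(5) = 182.179 + 162.667 × log₂ 5 = 182.179 + 162.667 × 2.3219 ≈ 559.880 ms.

559.9 ms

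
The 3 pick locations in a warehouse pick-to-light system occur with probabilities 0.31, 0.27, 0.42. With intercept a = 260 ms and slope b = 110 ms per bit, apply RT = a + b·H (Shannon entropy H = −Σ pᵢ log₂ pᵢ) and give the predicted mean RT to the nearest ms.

H = 0.31·log₂(1/0.31) + 0.27·log₂(1/0.27) + 0.42·log₂(1/0.42) = 1.5595 bits.
RT = 260 + 110 × 1.5595 = 431.54 ms.

432 ms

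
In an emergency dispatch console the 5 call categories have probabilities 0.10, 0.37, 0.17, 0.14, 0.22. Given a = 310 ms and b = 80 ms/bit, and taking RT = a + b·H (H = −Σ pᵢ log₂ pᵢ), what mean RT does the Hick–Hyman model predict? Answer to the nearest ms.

H = 0.10·log₂(1/0.10) + 0.37·log₂(1/0.37) + 0.17·log₂(1/0.17) + 0.14·log₂(1/0.14) + 0.22·log₂(1/0.22) = 2.1752 bits.
RT = 310 + 80 × 2.1752 = 484.02 ms.

484 ms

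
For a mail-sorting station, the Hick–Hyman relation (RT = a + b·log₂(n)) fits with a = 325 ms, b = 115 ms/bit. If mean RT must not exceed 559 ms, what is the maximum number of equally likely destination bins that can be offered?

4

Information budget: (559 − 325)/115 = 2.0348 bits, so n ≤ 2^2.0348 = 4.098 → at most 4.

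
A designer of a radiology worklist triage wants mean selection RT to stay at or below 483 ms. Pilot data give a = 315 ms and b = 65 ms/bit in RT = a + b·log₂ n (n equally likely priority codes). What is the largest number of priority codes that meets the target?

Information budget: (483 − 315)/65 = 2.5846 bits, so n ≤ 2^2.5846 = 5.999 → at most 5.

5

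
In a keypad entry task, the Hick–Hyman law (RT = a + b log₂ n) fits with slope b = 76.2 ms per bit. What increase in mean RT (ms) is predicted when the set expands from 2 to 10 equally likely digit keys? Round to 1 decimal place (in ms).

Only the slope matters, since a is common to both: ΔRT = b·log₂(n₂/n₁).
log₂(10) − log₂(2) = 3.3219 − 1 = 2.3219.
ΔRT = 76.2 × 2.3219 = 176.931 ms.

176.9 ms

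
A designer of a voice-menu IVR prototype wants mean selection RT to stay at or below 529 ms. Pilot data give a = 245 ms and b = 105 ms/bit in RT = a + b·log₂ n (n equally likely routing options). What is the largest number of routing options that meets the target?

6

105·log₂ n ≤ 529 − 245 = 284, giving log₂ n ≤ 2.7048 and n ≤ 6.520. The largest whole number is 6.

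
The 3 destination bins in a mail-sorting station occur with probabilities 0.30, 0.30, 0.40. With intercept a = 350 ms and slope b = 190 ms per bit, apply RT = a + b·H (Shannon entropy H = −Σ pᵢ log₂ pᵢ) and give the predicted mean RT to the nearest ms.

H = 0.30·log₂(1/0.30) + 0.30·log₂(1/0.30) + 0.40·log₂(1/0.40) = 1.5710 bits.
RT = 350 + 190 × 1.5710 = 648.48 ms.

648 ms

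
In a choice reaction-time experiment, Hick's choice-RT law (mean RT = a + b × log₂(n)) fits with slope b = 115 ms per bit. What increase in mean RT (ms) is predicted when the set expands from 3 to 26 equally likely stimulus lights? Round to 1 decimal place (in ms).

The intercept a cancels: ΔRT = b·(log₂ n₂ − log₂ n₁) = b·log₂(n₂/n₁).
log₂(26) − log₂(3) = 4.7004 − 1.5850 = 3.1155.
ΔRT = 115 × 3.1155 = 358.280 ms.

358.3 ms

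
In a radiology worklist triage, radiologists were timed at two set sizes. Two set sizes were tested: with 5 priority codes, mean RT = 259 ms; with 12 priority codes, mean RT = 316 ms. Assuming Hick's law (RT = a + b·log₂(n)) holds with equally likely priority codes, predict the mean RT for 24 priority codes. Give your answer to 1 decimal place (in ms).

361.1 ms

With log₂ n on the abscissa the relation is linear; from the two conditions:
  b = (316 − 259) / (log₂ 12 − log₂ 5) = 57 / (3.5850 − 2.3219) = 45.129 ms/bit
  a = 259 − 45.129 × 2.3219 = 154.213 ms
Then RT(24) = 154.213 + 45.129 × log₂ 24 = 154.213 + 45.129 × 4.5850 ≈ 361.129 ms.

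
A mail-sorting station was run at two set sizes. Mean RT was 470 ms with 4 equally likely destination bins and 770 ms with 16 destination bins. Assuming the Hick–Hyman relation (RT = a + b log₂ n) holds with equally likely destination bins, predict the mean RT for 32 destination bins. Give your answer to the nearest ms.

920 ms

RT is linear in log₂ n, so two points fix the line:
  b = (770 − 470) / (log₂ 16 − log₂ 4) = 300 / (4 − 2) = 150 ms/bit
  a = 470 − 150 × 2 = 170 ms
Then RT(32) = 170 + 150 × log₂ 32 = 170 + 150 × 5 ≈ 920.000 ms.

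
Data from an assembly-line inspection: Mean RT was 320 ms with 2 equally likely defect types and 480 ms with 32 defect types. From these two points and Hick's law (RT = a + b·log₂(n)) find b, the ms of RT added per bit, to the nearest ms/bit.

Slope: b = (480 − 320) / (log₂ 32 − log₂ 2) = 160/4.0000 = 40 ms/bit.

40 ms/bit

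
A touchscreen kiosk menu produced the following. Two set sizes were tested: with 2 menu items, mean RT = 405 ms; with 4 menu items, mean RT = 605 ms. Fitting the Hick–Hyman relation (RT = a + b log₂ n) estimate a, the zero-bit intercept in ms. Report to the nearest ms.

b = (RT₂ − RT₁)/(log₂ n₂ − log₂ n₁) = (605 − 405)/(2 − 1) = 200 ms/bit.
Intercept: a = 405 − 200·log₂(2) = 205.000 ms.

205 ms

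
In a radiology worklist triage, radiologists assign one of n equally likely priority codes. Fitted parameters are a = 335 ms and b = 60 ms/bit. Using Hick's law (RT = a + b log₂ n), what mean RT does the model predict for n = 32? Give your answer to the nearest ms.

635 ms

log₂(32) = 5 bits, so RT = 335 + 60 × 5 ≈ 635.000 ms.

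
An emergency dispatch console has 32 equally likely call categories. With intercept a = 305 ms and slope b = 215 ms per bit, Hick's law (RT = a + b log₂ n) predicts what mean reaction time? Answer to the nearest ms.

1380 ms

log₂(32) = 5 bits, so RT = 305 + 215 × 5 ≈ 1380.000 ms.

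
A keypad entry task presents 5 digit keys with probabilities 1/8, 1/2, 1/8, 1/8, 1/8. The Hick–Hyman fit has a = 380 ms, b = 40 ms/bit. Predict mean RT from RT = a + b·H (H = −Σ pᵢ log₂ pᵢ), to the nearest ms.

460 ms

Each term −pᵢ log₂ pᵢ: 0.125·3 + 0.5·1 + 0.125·3 + 0.125·3 + 0.125·3; summed, H = 2.000 bits.
Mean RT = a + bH = 380 + 40·2.000 = 460.00 ms.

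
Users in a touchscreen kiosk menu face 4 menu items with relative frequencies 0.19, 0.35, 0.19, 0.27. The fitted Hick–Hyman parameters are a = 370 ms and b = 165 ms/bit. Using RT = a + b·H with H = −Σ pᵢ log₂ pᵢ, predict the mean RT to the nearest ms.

H = 0.19·log₂(1/0.19) + 0.35·log₂(1/0.35) + 0.19·log₂(1/0.19) + 0.27·log₂(1/0.27) = 1.9506 bits.
RT = 370 + 165 × 1.9506 = 691.84 ms.

692 ms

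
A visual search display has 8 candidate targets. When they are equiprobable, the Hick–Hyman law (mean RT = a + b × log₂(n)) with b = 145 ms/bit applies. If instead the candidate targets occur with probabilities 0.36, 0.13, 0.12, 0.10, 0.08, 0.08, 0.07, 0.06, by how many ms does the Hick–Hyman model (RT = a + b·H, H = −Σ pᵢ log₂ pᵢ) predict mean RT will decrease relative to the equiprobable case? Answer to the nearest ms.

The RT saving is b·ΔH. Equiprobable H₀ = log₂(8) = 3.0000 bits; with the given probabilities H = 2.7076 bits.
b·(H₀ − H) = 145 × (3.0000 − 2.7076) = 42.39 ms.

42 ms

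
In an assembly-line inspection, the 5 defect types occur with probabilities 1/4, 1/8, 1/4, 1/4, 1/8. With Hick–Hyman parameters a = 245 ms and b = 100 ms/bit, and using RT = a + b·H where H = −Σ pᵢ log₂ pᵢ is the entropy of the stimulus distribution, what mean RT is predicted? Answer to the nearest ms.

Each term −pᵢ log₂ pᵢ: 0.25·2 + 0.125·3 + 0.25·2 + 0.25·2 + 0.125·3; summed, H = 2.250 bits.
Mean RT = a + bH = 245 + 100·2.250 = 470.00 ms.

470 ms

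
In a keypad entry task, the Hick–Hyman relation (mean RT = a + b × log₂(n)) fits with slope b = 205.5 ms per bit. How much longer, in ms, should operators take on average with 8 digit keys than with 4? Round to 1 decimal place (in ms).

The intercept a cancels: ΔRT = b·(log₂ n₂ − log₂ n₁) = b·log₂(n₂/n₁).
log₂(8) − log₂(4) = log₂(8/4) = log₂(2) = 1.
ΔRT = 205.5 × 1.0000 = 205.500 ms.

205.5 ms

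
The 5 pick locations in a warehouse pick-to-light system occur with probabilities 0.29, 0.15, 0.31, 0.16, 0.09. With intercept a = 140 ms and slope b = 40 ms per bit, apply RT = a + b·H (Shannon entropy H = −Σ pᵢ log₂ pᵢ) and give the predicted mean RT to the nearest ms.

228 ms

Entropy contributions −pᵢ log₂ pᵢ: 0.5179, 0.4105, 0.5238, 0.4230, 0.3127; sum H = 2.1879 bits.
RT = a + bH = 140 + 40·2.1879 = 227.52 ms.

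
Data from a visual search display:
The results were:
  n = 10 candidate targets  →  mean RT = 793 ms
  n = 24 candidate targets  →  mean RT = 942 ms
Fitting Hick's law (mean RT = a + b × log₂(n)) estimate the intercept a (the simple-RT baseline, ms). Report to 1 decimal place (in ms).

Slope: b = (942 − 793) / (log₂ 24 − log₂ 10) = 149/1.2630 = 117.970 ms/bit.
Intercept: a = 793 − 117.970·log₂(10) = 401.113 ms.

401.1 ms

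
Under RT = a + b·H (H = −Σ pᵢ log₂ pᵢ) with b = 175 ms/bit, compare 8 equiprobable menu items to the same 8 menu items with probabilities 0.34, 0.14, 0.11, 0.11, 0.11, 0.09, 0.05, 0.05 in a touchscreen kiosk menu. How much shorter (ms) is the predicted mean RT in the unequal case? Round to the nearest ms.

The RT saving is b·ΔH. Equiprobable H₀ = log₂(8) = 3.0000 bits; with the given probabilities H = 2.7220 bits.
b·(H₀ − H) = 175 × (3.0000 − 2.7220) = 48.65 ms.

49 ms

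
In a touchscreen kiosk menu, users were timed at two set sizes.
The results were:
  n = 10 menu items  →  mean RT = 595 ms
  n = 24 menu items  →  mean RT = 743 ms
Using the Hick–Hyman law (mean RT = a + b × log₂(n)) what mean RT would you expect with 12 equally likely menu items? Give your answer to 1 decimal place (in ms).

625.8 ms

Fit slope and intercept:
  b = (743 − 595) / (log₂ 24 − log₂ 10) = 148 / (4.5850 − 3.3219) = 117.178 ms/bit
  a = 595 − 117.178 × 3.3219 = 205.743 ms
Then RT(12) = 205.743 + 117.178 × log₂ 12 = 205.743 + 117.178 × 3.5850 ≈ 625.822 ms.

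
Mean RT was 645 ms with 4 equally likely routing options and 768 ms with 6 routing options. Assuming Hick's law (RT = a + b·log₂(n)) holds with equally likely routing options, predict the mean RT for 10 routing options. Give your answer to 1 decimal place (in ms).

Fit slope and intercept:
  b = (768 − 645) / (log₂ 6 − log₂ 4) = 123 / (2.5850 − 2) = 210.270 ms/bit
  a = 645 − 210.270 × 2 = 224.460 ms
Then RT(10) = 224.460 + 210.270 × log₂ 10 = 224.460 + 210.270 × 3.3219 ≈ 922.962 ms.

923.0 ms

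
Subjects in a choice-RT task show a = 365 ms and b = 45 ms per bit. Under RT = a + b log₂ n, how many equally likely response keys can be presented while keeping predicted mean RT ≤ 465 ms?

45·log₂ n ≤ 465 − 365 = 100, giving log₂ n ≤ 2.2222 and n ≤ 4.666. The largest whole number is 4.

4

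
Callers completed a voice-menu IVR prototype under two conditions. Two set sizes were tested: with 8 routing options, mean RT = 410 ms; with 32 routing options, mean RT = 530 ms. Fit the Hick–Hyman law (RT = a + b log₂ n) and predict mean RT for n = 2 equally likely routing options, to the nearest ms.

With log₂ n on the abscissa the relation is linear; from the two conditions:
  b = (530 − 410) / (log₂ 32 − log₂ 8) = 120 / (5 − 3) = 60 ms/bit
  a = 410 − 60 × 3 = 230 ms
Then RT(2) = 230 + 60 × log₂ 2 = 230 + 60 × 1 ≈ 290.000 ms.

290 ms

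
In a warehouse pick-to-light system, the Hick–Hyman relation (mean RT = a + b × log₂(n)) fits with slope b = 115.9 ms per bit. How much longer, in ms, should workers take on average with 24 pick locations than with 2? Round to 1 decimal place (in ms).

415.5 ms

ΔRT = (a + b log₂ n₂) − (a + b log₂ n₁) = b·(log₂ n₂ − log₂ n₁).
log₂(24) − log₂(2) = 4.5850 − 1 = 3.5850.
ΔRT = 115.9 × 3.5850 = 415.497 ms.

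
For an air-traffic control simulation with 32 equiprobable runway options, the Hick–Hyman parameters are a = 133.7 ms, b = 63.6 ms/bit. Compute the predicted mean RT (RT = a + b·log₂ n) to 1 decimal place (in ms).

451.7 ms

log₂(32) = 5 bits, so RT = 133.7 + 63.6 × 5 ≈ 451.700 ms.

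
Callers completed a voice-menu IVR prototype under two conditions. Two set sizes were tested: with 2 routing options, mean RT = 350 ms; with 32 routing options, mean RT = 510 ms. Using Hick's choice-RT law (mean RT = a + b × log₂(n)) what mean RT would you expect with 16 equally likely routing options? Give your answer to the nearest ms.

470 ms

With log₂ n on the abscissa the relation is linear; from the two conditions:
  b = (510 − 350) / (log₂ 32 − log₂ 2) = 160 / (5 − 1) = 40 ms/bit
  a = 350 − 40 × 1 = 310 ms
Then RT(16) = 310 + 40 × log₂ 16 = 310 + 40 × 4 ≈ 470.000 ms.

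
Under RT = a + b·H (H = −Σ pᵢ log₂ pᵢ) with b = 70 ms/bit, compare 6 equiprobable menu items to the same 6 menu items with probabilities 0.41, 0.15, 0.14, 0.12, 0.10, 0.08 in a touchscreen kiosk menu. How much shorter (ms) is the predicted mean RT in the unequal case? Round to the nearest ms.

18 ms

Equiprobable entropy H₀ = log₂ 6 = 2.5850 bits.
Skewed entropy H = −Σ pᵢ log₂ pᵢ = 2.3258 bits.
ΔRT = b·(H₀ − H) = 70 × 0.2592 = 18.14 ms.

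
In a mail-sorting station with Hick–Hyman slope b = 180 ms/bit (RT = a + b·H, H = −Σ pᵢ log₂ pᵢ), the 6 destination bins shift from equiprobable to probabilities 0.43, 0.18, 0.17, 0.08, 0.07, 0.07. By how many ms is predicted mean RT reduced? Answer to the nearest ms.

The RT saving is b·ΔH. Equiprobable H₀ = log₂(6) = 2.5850 bits; with the given probabilities H = 2.2321 bits.
b·(H₀ − H) = 180 × (2.5850 − 2.2321) = 63.52 ms.

64 ms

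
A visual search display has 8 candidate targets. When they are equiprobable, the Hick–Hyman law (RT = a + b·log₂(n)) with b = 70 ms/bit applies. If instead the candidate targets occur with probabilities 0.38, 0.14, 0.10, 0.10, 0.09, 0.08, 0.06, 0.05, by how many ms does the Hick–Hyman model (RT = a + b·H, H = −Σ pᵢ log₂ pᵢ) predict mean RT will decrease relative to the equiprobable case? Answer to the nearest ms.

24 ms

Equiprobable entropy H₀ = log₂ 8 = 3.0000 bits.
Skewed entropy H = −Σ pᵢ log₂ pᵢ = 2.6557 bits.
ΔRT = b·(H₀ − H) = 70 × 0.3443 = 24.10 ms.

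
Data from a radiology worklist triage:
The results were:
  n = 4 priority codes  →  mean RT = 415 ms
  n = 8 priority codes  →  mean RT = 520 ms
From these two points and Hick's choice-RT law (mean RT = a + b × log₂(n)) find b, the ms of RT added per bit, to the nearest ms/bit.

105 ms/bit

The slope on a log₂ axis is (520 − 415) / (3 − 2) = 105 ms/bit.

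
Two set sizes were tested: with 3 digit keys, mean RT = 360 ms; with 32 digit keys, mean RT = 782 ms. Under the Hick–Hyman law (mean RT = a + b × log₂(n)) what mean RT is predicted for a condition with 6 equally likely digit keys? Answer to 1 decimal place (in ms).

483.6 ms

Solve the two-equation system in a and b:
  b = (782 − 360) / (log₂ 32 − log₂ 3) = 422 / (5 − 1.5850) = 123.571 ms/bit
  a = 360 − 123.571 × 1.5850 = 164.144 ms
Then RT(6) = 164.144 + 123.571 × log₂ 6 = 164.144 + 123.571 × 2.5850 ≈ 483.571 ms.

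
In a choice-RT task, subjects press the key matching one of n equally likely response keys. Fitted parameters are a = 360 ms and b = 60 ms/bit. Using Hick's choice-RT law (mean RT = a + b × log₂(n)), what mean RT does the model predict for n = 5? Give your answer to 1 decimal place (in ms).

log₂(5) = 2.3219 bits, so RT = 360 + 60 × 2.3219 ≈ 499.316 ms.

499.3 ms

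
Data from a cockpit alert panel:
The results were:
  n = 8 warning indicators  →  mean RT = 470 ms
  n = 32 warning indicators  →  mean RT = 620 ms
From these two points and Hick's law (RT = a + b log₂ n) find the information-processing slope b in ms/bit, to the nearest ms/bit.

b = (RT₂ − RT₁)/(log₂ n₂ − log₂ n₁) = (620 − 470)/(5 − 3) = 75 ms/bit.

75 ms/bit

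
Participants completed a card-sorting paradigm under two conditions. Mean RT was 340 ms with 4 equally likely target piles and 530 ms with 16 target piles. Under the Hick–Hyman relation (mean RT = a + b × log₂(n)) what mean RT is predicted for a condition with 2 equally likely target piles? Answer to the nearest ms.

Fit slope and intercept:
  b = (530 − 340) / (log₂ 16 − log₂ 4) = 190 / (4 − 2) = 95 ms/bit
  a = 340 − 95 × 2 = 150 ms
Then RT(2) = 150 + 95 × log₂ 2 = 150 + 95 × 1 ≈ 245.000 ms.

245 ms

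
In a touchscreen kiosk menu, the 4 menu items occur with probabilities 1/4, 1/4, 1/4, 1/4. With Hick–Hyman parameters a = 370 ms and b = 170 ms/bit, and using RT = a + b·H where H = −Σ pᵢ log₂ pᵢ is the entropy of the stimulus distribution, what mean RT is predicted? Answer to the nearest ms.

710 ms

H = −Σ pᵢ log₂ pᵢ = 0.25·2 + 0.25·2 + 0.25·2 + 0.25·2 = 2.000 bits.
RT = 370 + 170 × 2.000 = 710.00 ms.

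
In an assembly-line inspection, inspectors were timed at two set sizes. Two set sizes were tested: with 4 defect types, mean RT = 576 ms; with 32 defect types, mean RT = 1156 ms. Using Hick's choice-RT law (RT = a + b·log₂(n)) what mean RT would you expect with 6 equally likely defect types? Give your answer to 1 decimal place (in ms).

689.1 ms

Solve the two-equation system in a and b:
  b = (1156 − 576) / (log₂ 32 − log₂ 4) = 580 / (5 − 2) = 193.333 ms/bit
  a = 576 − 193.333 × 2 = 189.333 ms
Then RT(6) = 189.333 + 193.333 × log₂ 6 = 189.333 + 193.333 × 2.5850 ≈ 689.093 ms.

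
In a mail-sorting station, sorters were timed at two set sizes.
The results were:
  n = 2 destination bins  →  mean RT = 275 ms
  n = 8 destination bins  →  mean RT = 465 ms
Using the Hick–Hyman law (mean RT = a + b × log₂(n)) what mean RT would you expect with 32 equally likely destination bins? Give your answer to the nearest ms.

With log₂ n on the abscissa the relation is linear; from the two conditions:
  b = (465 − 275) / (log₂ 8 − log₂ 2) = 190 / (3 − 1) = 95 ms/bit
  a = 275 − 95 × 1 = 180 ms
Then RT(32) = 180 + 95 × log₂ 32 = 180 + 95 × 5 ≈ 655.000 ms.

655 ms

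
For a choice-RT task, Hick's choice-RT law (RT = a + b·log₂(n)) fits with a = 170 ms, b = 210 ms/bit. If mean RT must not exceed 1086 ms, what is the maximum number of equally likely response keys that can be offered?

210·log₂ n ≤ 1086 − 170 = 916, giving log₂ n ≤ 4.3619 and n ≤ 20.562. The largest whole number is 20.

20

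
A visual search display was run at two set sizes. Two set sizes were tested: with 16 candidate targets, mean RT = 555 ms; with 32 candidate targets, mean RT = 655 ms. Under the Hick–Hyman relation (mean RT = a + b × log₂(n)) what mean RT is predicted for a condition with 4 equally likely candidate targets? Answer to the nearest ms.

355 ms

Fit slope and intercept:
  b = (655 − 555) / (log₂ 32 − log₂ 16) = 100 / (5 − 4) = 100 ms/bit
  a = 555 − 100 × 4 = 155 ms
Then RT(4) = 155 + 100 × log₂ 4 = 155 + 100 × 2 ≈ 355.000 ms.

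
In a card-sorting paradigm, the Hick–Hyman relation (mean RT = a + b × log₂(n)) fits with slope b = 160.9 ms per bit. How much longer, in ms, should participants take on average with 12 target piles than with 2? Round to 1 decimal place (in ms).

415.9 ms

The intercept a cancels: ΔRT = b·(log₂ n₂ − log₂ n₁) = b·log₂(n₂/n₁).
log₂(12) − log₂(2) = 3.5850 − 1 = 2.5850.
ΔRT = 160.9 × 2.5850 = 415.920 ms.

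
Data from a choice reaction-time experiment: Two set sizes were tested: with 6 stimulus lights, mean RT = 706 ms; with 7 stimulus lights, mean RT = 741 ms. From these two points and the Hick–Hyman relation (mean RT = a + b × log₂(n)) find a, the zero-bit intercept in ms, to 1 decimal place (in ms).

299.2 ms

b = (RT₂ − RT₁)/(log₂ n₂ − log₂ n₁) = (741 − 706)/(2.8074 − 2.5850) = 157.379 ms/bit.
a = RT₁ − b·log₂ n₁ = 706 − 157.379 × 2.5850 = 299.180 ms.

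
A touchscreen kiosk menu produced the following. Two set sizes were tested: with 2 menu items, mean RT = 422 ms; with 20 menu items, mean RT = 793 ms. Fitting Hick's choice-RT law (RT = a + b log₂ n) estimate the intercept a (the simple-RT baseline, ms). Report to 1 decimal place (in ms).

Slope: b = (793 − 422) / (log₂ 20 − log₂ 2) = 371/3.3219 = 111.682 ms/bit.
a = RT₁ − b·log₂ n₁ = 422 − 111.682 × 1 = 310.318 ms.

310.3 ms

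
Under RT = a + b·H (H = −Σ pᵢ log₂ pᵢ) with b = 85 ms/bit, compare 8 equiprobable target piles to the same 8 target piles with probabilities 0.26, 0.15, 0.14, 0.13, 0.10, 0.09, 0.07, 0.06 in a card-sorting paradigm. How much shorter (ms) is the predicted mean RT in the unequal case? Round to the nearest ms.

The RT saving is b·ΔH. Equiprobable H₀ = log₂(8) = 3.0000 bits; with the given probabilities H = 2.8525 bits.
b·(H₀ − H) = 85 × (3.0000 − 2.8525) = 12.54 ms.

13 ms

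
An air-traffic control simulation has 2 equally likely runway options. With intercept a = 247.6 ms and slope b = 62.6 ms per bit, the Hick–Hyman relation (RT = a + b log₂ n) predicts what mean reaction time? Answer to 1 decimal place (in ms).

310.2 ms

log₂(2) = 1 bits, so RT = 247.6 + 62.6 × 1 ≈ 310.200 ms.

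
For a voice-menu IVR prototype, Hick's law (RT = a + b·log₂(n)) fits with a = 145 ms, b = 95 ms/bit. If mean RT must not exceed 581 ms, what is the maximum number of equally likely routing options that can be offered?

Information budget: (581 − 145)/95 = 4.5895 bits, so n ≤ 2^4.5895 = 24.075 → at most 24.

24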